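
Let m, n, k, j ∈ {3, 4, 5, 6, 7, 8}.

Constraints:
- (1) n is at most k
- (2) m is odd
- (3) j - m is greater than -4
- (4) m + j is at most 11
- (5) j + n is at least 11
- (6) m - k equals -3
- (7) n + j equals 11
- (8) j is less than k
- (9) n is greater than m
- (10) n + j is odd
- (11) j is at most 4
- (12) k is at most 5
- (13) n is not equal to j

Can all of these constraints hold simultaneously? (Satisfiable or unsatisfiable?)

From constraints 1 and 12: n ≤ k ≤ 5. From constraint 11: j ≤ 4. Hence n + j ≤ 9. But constraint 7 requires n + j = 11, and 11 > 9. Contradiction.

Unsatisfiable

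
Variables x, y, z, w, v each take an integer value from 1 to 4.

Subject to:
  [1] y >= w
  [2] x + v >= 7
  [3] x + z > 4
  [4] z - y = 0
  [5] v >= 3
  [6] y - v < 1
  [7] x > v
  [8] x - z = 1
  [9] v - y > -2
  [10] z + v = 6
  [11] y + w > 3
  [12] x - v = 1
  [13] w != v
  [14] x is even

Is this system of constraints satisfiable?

Take x = 4, y = 3, z = 3, w = 1, v = 3. Then constraint 2: x + v = 7; constraint 3: x + z = 7, and every other listed constraint is also met.

Satisfiable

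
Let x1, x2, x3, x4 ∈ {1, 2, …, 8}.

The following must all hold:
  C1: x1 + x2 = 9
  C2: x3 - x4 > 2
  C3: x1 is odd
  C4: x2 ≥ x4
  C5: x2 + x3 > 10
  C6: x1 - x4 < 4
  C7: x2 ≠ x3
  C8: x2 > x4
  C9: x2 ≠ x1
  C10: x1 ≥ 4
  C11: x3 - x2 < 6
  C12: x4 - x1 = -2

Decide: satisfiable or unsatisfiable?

Try x1 = 5, x2 = 4, x3 = 7, x4 = 3.
Check constraint 1: x1 + x2 = 9; constraint 2: x3 - x4 = 4; constraint 5: x2 + x3 = 11. The remaining constraints are straightforward to verify.

Satisfiable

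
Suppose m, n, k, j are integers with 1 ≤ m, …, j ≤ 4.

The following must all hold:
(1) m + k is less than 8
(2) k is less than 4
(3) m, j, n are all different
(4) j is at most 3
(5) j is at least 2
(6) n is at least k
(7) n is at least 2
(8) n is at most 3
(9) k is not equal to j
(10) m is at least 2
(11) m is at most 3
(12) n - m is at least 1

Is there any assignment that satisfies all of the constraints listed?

Constraints 4, 5, 7, 8, 10, and 11 confine each of m, j, n to the 2 values {2, 3}.
Constraint 3 requires all 3 of them to be distinct, but only 2 values are available — impossible by the pigeonhole principle.

Unsatisfiable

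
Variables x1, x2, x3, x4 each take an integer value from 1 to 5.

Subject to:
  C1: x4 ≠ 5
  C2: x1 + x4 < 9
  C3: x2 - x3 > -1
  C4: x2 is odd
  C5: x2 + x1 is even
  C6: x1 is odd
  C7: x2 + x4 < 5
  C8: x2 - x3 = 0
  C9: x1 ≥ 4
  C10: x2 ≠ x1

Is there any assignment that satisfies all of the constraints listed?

The assignment x1 = 5, x2 = 1, x3 = 1, x4 = 3 works:
  constraint 2 holds since x1 + x4 = 8.
  constraint 3 holds since x2 - x3 = 0.
The rest check out directly.

Satisfiable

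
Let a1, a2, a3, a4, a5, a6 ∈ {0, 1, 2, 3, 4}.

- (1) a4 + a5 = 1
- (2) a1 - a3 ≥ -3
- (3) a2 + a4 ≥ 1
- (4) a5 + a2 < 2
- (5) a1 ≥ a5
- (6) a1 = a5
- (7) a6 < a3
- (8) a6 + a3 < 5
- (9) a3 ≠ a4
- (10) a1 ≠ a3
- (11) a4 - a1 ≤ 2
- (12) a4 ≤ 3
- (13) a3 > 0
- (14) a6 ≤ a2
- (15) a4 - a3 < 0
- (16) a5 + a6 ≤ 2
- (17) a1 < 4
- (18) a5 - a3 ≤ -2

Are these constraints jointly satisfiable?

The assignment a1 = 0, a2 = 1, a3 = 3, a4 = 1, a5 = 0, a6 = 1 works:
  constraint 1 holds since a4 + a5 = 1.
  constraint 2 holds since a1 - a3 = -3.
  constraint 3 holds since a2 + a4 = 2.
The rest check out directly.

Satisfiable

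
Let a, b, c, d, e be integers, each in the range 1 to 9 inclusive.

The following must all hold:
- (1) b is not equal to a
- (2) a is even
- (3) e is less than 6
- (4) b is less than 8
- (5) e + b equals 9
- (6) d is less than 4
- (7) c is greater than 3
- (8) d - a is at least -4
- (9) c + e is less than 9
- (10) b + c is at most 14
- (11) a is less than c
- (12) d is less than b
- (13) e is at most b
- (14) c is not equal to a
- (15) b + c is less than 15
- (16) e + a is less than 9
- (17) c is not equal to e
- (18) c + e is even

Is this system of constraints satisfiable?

Satisfiable

One satisfying assignment is a = 4, b = 7, c = 6, d = 2, e = 2.
For the less obvious constraints — constraint 5: e + b = 9; constraint 8: d - a = -2 — and the others hold by inspection.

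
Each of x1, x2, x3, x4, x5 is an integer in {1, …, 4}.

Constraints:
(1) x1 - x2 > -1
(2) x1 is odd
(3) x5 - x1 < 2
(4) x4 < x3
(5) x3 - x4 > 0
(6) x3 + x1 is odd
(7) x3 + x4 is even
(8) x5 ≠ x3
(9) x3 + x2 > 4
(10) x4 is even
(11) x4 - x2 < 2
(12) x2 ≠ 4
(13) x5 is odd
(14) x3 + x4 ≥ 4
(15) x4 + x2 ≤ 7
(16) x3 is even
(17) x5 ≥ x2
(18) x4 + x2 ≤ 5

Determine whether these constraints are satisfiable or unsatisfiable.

Satisfiable

Take x1 = 3, x2 = 3, x3 = 4, x4 = 2, x5 = 3. Then constraint 1: x1 - x2 = 0; constraint 3: x5 - x1 = 0, and every other listed constraint is also met.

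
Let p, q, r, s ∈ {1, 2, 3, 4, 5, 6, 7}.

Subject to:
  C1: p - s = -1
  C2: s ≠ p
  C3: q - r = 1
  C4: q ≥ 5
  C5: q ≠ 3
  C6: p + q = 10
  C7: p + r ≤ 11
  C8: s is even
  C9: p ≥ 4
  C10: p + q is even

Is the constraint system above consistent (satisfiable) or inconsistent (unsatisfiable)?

Satisfiable

The assignment p = 5, q = 5, r = 4, s = 6 works:
  constraint 1 holds since p - s = -1.
  constraint 3 holds since q - r = 1.
The rest check out directly.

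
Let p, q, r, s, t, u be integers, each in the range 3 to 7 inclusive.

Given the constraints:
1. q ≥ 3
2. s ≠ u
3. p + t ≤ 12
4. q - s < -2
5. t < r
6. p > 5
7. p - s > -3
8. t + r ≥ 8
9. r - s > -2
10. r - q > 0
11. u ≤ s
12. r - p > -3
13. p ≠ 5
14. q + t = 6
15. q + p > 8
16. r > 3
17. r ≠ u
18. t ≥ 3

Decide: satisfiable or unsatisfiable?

The assignment p = 6, q = 3, r = 6, s = 6, t = 3, u = 3 works:
  constraint 3 holds since p + t = 9.
  constraint 4 holds since q - s = -3.
The rest check out directly.

Satisfiable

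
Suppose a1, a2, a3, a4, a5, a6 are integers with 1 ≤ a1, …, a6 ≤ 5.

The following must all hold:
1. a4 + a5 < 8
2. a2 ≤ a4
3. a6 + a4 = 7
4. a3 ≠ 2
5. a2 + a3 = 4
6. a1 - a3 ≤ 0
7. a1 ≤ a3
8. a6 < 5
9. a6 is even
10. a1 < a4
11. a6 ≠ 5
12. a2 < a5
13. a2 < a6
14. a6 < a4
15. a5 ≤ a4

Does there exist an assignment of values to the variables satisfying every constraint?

Try a1 = 2, a2 = 1, a3 = 3, a4 = 5, a5 = 2, a6 = 2.
Check constraint 1: a4 + a5 = 7; constraint 3: a6 + a4 = 7. The remaining constraints are straightforward to verify.

Satisfiable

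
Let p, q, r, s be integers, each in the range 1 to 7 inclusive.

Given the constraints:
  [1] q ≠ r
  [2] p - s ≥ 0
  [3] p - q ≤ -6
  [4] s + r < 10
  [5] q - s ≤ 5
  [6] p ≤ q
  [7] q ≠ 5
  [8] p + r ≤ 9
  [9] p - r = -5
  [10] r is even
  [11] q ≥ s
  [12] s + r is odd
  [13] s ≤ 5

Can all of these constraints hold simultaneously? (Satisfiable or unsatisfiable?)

Unsatisfiable

Constraints 2, 3, and 5 give p − s ≥ 0, s − q ≥ -5, q − p ≥ 6.
Adding all 3 inequalities: the left sides telescope to 0, and the right sides sum to 0 + (-5) + 6 = 1. So 0 ≥ 1, which is false.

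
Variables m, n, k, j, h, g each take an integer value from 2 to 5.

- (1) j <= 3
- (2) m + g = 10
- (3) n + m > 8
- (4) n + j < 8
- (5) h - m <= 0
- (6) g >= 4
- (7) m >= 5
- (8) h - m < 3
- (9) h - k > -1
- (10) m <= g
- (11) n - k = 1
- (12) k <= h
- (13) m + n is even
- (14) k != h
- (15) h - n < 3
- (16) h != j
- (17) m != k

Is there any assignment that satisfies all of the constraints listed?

Setting (m, n, k, j, h, g) = (5, 5, 4, 2, 5, 5) satisfies everything: constraint 2: m + g = 10; constraint 3: n + m = 10; constraint 4: n + j = 7, and the others follow.

Satisfiable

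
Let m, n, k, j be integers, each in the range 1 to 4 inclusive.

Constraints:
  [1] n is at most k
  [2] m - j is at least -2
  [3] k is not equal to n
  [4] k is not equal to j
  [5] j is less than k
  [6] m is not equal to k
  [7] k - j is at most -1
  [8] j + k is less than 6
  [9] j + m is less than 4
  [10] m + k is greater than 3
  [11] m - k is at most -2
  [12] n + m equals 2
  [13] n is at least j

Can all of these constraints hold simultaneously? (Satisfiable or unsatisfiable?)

Unsatisfiable

Constraints 2, 7, and 11 give m − j ≥ -2, j − k ≥ 1, k − m ≥ 2.
Adding all 3 inequalities: the left sides telescope to 0, and the right sides sum to (-2) + 1 + 2 = 1. So 0 ≥ 1, which is false.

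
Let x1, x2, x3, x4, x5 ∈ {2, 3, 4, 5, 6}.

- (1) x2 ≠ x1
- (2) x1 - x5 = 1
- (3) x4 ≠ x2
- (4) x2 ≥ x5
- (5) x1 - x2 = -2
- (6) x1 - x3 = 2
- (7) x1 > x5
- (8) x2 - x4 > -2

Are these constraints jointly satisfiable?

Satisfiable

The assignment x1 = 4, x2 = 6, x3 = 2, x4 = 5, x5 = 3 works:
  constraint 2 holds since x1 - x5 = 1.
  constraint 5 holds since x1 - x2 = -2.
The rest check out directly.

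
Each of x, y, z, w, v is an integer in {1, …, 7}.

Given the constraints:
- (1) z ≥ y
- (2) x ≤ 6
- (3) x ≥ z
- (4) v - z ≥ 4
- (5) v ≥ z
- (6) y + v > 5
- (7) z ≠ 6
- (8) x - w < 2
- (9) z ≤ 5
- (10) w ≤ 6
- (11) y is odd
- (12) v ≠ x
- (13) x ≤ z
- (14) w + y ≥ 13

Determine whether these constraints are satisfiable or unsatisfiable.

Unsatisfiable

From constraint 10: w ≤ 6. From constraints 1 and 9: y ≤ z ≤ 5. Hence w + y ≤ 11. But constraint 14 requires w + y ≥ 13, and 13 > 11. Contradiction.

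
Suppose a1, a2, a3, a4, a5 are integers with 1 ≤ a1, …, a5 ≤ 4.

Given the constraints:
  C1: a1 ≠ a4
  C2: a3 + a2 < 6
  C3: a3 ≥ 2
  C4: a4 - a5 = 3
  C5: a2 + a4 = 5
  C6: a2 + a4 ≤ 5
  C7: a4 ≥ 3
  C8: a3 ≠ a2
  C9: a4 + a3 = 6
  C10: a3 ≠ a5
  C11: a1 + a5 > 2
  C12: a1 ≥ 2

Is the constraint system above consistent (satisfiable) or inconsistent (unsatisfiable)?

Satisfiable

One satisfying assignment is a1 = 3, a2 = 1, a3 = 2, a4 = 4, a5 = 1.
For the less obvious constraints — constraint 2: a3 + a2 = 3; constraint 4: a4 - a5 = 3 — and the others hold by inspection.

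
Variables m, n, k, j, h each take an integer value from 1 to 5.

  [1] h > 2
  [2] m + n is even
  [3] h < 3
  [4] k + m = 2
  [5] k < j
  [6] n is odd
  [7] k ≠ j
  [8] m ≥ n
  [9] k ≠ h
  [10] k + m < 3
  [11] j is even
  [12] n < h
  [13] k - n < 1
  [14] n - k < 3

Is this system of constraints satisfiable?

Unsatisfiable

From constraint 1: h ≥ 3. From constraint 3: h ≤ 2. But 2 < 3, so no value of h works.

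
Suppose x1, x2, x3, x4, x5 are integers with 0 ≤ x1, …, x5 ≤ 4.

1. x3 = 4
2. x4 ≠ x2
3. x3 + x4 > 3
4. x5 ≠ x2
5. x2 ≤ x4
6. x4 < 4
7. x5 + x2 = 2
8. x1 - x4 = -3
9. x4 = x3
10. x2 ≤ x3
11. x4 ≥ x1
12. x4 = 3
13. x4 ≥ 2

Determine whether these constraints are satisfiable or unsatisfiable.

Constraint 12 fixes x4 = 3 and constraint 1 fixes x3 = 4, but constraint 9 requires x4 = x3. Since 3 ≠ 4, contradiction.

Unsatisfiable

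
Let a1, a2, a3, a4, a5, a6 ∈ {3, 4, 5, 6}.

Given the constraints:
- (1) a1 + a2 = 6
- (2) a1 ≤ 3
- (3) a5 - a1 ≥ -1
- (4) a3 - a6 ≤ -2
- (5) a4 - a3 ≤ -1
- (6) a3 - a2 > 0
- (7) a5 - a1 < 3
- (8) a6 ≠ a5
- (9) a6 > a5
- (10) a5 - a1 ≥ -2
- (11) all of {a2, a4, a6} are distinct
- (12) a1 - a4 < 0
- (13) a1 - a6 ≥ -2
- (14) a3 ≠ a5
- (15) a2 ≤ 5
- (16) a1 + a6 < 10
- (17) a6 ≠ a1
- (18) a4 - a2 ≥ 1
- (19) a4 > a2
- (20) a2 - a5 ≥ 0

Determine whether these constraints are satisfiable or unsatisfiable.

Unsatisfiable

Constraints 3, 4, 5, 13, 18, and 20 give a4 − a2 ≥ 1, a2 − a5 ≥ 0, a5 − a1 ≥ -1, a1 − a6 ≥ -2, a6 − a3 ≥ 2, a3 − a4 ≥ 1.
Adding all 6 inequalities: the left sides telescope to 0, and the right sides sum to 1 + 0 + (-1) + (-2) + 2 + 1 = 1. So 0 ≥ 1, which is false.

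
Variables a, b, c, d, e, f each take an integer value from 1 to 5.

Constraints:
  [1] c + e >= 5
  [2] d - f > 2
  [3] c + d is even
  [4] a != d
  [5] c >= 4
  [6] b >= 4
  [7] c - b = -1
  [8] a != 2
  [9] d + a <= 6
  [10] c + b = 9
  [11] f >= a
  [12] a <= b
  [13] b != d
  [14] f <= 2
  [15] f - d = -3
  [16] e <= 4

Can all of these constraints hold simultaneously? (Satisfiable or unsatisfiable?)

Try a = 1, b = 5, c = 4, d = 4, e = 2, f = 1.
Check constraint 1: c + e = 6; constraint 2: d - f = 3. The remaining constraints are straightforward to verify.

Satisfiable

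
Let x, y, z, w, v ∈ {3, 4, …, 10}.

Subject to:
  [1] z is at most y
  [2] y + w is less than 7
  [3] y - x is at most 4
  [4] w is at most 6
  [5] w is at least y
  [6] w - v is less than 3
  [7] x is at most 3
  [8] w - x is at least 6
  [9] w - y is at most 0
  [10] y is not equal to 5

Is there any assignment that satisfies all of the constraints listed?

Unsatisfiable

Constraints 3, 8, and 9 give w − x ≥ 6, x − y ≥ -4, y − w ≥ 0.
Adding all 3 inequalities: the left sides telescope to 0, and the right sides sum to 6 + (-4) + 0 = 2. So 0 ≥ 2, which is false.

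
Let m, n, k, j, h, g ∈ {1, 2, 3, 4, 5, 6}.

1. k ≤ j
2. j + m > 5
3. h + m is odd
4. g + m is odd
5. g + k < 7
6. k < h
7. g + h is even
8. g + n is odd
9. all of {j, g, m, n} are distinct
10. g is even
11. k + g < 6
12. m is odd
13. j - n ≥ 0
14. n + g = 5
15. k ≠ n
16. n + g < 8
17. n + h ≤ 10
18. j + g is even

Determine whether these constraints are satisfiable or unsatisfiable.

The assignment m = 1, n = 3, k = 2, j = 6, h = 6, g = 2 works:
  constraint 2 holds since j + m = 7.
  constraint 5 holds since g + k = 4.
The rest check out directly.

Satisfiable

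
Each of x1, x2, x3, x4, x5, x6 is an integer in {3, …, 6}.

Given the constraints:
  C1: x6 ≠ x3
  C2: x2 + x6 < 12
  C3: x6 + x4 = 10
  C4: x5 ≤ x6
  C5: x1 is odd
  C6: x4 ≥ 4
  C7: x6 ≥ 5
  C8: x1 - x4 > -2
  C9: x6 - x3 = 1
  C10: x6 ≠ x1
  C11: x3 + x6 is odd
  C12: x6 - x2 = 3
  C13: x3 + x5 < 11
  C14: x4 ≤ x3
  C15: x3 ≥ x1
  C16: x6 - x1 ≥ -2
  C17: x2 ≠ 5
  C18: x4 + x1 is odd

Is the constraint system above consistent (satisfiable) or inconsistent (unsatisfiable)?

Setting (x1, x2, x3, x4, x5, x6) = (5, 3, 5, 4, 5, 6) satisfies everything: constraint 2: x2 + x6 = 9; constraint 3: x6 + x4 = 10, and the others follow.

Satisfiable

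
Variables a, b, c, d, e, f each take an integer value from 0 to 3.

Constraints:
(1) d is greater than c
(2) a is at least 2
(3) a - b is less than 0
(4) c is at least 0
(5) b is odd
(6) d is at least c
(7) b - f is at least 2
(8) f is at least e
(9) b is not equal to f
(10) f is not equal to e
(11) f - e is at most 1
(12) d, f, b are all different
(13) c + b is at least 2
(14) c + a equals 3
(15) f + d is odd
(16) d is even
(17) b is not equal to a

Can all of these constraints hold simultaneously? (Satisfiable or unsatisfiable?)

Satisfiable

One satisfying assignment is a = 2, b = 3, c = 1, d = 2, e = 0, f = 1.
For the less obvious constraints — constraint 3: a - b = -1; constraint 7: b - f = 2 — and the others hold by inspection.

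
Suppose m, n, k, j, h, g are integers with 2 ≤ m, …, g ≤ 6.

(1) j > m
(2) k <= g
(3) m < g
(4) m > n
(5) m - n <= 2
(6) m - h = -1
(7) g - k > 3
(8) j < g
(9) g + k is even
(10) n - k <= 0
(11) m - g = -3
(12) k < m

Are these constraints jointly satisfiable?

The assignment m = 3, n = 2, k = 2, j = 4, h = 4, g = 6 works:
  constraint 5 holds since m - n = 1.
  constraint 6 holds since m - h = -1.
The rest check out directly.

Satisfiable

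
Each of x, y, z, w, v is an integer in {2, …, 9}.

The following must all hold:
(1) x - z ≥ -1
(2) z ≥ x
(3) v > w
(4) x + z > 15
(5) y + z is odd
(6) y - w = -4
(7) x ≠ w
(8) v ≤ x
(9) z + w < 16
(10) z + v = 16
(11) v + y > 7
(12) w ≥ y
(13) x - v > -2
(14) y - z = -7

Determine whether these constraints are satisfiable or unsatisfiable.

Try x = 8, y = 2, z = 9, w = 6, v = 7.
Check constraint 1: x - z = -1; constraint 4: x + z = 17. The remaining constraints are straightforward to verify.

Satisfiable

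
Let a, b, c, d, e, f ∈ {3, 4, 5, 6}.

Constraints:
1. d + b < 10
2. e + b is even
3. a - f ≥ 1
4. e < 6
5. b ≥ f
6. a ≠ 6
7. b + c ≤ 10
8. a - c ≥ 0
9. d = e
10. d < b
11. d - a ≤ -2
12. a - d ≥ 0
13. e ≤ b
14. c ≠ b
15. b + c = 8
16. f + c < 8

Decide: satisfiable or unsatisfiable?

Satisfiable

The assignment a = 5, b = 5, c = 3, d = 3, e = 3, f = 3 works:
  constraint 1 holds since d + b = 8.
  constraint 3 holds since a - f = 2.
The rest check out directly.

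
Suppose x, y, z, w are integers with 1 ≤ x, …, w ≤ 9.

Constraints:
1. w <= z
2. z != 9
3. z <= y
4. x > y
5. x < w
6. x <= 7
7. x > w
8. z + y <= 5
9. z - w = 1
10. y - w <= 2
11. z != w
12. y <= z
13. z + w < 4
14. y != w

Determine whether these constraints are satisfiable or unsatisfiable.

Unsatisfiable

Constraints 1, 3, 4, and 5 give z ≤ y, y < x, x < w, w ≤ z. Chaining: z ≤ y < x < w ≤ z, which forces z < z — impossible.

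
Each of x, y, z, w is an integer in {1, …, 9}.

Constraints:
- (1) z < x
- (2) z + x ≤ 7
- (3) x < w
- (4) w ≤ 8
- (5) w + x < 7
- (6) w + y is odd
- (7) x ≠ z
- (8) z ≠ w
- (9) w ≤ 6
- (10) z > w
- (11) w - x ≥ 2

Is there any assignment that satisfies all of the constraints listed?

Constraints 1, 3, and 10 give z < x, x < w, w < z. Chaining: z < x < w < z, which forces z < z — impossible.

Unsatisfiable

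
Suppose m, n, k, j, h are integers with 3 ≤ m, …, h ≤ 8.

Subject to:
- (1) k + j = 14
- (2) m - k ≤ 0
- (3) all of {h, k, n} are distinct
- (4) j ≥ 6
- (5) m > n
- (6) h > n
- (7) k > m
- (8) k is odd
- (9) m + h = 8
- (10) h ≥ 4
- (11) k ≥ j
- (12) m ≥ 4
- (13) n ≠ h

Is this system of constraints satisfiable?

Setting (m, n, k, j, h) = (4, 3, 7, 7, 4) satisfies everything: constraint 1: k + j = 14; constraint 2: m - k = -3; constraint 9: m + h = 8, and the others follow.

Satisfiable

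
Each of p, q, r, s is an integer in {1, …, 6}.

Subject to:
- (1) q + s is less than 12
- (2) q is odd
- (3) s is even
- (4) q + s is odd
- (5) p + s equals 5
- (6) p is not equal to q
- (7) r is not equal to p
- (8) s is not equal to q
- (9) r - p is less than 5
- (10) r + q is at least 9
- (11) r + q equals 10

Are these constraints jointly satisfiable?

Satisfiable

Setting (p, q, r, s) = (1, 5, 5, 4) satisfies everything: constraint 1: q + s = 9; constraint 5: p + s = 5, and the others follow.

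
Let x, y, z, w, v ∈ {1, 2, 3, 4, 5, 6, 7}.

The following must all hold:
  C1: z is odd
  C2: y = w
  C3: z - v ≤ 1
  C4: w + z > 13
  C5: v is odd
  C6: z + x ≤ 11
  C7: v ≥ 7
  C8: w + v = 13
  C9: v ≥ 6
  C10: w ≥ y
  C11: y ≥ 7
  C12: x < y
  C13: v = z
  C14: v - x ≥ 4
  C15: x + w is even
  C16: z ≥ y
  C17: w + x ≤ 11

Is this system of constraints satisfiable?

Unsatisfiable

From constraints 10 and 11: w ≥ y ≥ 7. From constraint 7: v ≥ 7. Hence w + v ≥ 14. But constraint 8 requires w + v = 13, and 13 < 14. Contradiction.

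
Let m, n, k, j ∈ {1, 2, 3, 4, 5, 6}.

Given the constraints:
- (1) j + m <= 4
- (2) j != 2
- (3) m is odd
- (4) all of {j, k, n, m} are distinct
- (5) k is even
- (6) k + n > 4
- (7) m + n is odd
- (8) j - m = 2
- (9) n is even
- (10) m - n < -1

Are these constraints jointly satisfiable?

Satisfiable

The assignment m = 1, n = 4, k = 2, j = 3 works:
  constraint 1 holds since j + m = 4.
  constraint 6 holds since k + n = 6.
The rest check out directly.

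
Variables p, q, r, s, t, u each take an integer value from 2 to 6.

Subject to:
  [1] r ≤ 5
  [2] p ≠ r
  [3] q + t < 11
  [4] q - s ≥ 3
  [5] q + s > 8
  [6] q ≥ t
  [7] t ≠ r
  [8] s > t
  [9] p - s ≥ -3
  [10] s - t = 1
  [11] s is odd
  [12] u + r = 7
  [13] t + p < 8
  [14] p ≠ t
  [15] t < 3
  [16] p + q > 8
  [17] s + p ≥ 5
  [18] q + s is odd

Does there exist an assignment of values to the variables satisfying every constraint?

One satisfying assignment is p = 3, q = 6, r = 4, s = 3, t = 2, u = 3.
For the less obvious constraints — constraint 3: q + t = 8; constraint 4: q - s = 3; constraint 5: q + s = 9 — and the others hold by inspection.

Satisfiable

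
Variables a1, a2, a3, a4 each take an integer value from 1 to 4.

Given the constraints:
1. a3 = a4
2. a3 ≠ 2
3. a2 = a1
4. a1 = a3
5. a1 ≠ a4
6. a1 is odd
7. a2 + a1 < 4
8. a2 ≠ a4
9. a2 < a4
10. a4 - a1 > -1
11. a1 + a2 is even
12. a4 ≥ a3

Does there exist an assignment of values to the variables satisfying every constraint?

Unsatisfiable

From constraints 1, 3, and 4, a2 = a1 = a3 = a4, so a2 = a4. But constraint 8 says a2 ≠ a4. Contradiction.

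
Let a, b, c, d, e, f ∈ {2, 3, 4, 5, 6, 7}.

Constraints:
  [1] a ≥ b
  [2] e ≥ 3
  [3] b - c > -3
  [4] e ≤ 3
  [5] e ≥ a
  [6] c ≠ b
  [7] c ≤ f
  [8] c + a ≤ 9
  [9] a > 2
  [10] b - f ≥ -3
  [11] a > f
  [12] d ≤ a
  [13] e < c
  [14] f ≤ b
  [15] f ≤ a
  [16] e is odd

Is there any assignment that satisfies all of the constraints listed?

Constraints 5, 7, 11, and 13 give c ≤ f, f < a, a ≤ e, e < c. Chaining: c ≤ f < a ≤ e < c, which forces c < c — impossible.

Unsatisfiable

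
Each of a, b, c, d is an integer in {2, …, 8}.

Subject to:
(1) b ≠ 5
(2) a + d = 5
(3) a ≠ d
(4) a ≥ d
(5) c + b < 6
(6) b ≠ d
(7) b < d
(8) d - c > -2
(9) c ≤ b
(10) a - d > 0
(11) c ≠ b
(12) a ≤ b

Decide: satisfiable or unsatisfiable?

Constraints 7, 10, and 12 give b < d, d < a, a ≤ b. Chaining: b < d < a ≤ b, which forces b < b — impossible.

Unsatisfiable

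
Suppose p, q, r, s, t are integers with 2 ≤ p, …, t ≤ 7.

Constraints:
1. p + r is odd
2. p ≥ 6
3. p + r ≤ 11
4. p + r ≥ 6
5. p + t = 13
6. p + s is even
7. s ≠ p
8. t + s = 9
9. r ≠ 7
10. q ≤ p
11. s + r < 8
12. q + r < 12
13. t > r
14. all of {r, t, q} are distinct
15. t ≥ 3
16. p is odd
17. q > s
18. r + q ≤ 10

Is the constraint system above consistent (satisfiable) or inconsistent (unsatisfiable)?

Satisfiable

The assignment p = 7, q = 7, r = 2, s = 3, t = 6 works:
  constraint 3 holds since p + r = 9.
  constraint 4 holds since p + r = 9.
  constraint 5 holds since p + t = 13.
The rest check out directly.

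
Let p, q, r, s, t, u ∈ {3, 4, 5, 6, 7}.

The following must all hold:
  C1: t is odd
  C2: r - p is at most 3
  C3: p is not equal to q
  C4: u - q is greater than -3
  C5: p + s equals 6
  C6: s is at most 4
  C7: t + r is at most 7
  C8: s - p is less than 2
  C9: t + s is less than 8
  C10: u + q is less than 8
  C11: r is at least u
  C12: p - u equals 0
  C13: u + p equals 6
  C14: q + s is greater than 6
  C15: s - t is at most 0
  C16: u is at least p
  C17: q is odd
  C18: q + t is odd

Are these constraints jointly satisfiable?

Unsatisfiable

Constraint 17 makes q odd and constraint 1 makes t odd, so q + t must be even. Constraint 18 says q + t is odd — contradiction.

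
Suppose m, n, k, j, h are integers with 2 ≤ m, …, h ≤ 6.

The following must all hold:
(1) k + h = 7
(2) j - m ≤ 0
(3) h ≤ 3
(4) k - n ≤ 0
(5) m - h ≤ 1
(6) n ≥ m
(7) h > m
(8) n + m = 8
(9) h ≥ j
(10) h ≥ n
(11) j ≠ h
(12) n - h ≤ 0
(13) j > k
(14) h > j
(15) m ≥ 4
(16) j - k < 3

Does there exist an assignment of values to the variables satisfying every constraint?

Unsatisfiable

From constraints 6 and 15: n ≥ m and m ≥ 4, so n ≥ 4. From constraints 3 and 10: n ≤ h and h ≤ 3, so n ≤ 3. But 3 < 4, so no value of n works.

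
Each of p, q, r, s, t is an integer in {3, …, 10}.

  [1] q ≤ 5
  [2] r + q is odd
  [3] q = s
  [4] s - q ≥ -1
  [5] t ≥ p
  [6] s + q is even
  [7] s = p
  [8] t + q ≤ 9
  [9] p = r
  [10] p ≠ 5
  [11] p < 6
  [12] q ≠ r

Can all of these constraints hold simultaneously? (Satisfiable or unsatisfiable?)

From constraints 3, 7, and 9, q = s = p = r, so q = r. But constraint 12 says q ≠ r. Contradiction.

Unsatisfiable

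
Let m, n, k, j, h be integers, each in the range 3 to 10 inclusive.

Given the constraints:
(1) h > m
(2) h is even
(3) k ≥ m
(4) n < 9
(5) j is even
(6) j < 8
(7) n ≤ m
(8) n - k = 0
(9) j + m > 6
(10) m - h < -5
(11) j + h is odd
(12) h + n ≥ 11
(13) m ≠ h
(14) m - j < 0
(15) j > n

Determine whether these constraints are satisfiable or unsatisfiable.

Constraint 5 makes j even and constraint 2 makes h even, so j + h must be even. Constraint 11 says j + h is odd — contradiction.

Unsatisfiable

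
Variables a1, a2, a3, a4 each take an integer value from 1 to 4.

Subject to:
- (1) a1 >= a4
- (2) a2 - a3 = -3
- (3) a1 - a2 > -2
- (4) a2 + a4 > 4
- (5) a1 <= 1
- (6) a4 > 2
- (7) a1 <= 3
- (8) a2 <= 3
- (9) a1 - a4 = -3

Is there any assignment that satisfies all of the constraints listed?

Unsatisfiable

From constraint 6: a4 ≥ 3. From constraints 1 and 5: a4 ≤ a1 and a1 ≤ 1, so a4 ≤ 1. But 1 < 3, so no value of a4 works.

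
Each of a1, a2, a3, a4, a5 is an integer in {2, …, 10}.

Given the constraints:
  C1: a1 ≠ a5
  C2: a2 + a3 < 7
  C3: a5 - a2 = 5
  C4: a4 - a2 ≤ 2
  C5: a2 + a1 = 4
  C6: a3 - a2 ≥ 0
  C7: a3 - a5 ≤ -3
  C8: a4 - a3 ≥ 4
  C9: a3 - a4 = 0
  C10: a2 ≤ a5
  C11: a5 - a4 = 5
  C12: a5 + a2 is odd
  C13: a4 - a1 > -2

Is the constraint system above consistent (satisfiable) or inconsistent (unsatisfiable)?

Unsatisfiable

Constraints 4, 6, and 8 give a3 − a2 ≥ 0, a2 − a4 ≥ -2, a4 − a3 ≥ 4.
Adding all 3 inequalities: the left sides telescope to 0, and the right sides sum to 0 + (-2) + 4 = 2. So 0 ≥ 2, which is false.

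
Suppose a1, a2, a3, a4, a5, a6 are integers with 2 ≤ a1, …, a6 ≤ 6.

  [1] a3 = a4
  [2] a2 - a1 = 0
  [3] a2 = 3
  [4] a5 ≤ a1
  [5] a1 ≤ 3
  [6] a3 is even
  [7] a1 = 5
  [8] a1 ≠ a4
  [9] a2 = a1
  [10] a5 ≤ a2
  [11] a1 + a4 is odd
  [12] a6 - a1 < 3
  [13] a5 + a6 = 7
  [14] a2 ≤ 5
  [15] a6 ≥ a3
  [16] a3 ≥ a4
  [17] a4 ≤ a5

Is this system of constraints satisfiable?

Unsatisfiable

Constraint 3 fixes a2 = 3 and constraint 7 fixes a1 = 5, but constraint 9 requires a2 = a1. Since 3 ≠ 5, contradiction.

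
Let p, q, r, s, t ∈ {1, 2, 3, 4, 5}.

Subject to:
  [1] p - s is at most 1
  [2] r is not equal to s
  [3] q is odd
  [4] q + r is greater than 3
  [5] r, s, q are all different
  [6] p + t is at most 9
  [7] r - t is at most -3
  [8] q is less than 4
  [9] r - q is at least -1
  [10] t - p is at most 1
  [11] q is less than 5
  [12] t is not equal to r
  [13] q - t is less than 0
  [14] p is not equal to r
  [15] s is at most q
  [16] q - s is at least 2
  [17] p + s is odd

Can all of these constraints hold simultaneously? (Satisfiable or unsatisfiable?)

Unsatisfiable

Constraints 1, 7, 9, 10, and 16 give t − r ≥ 3, r − q ≥ -1, q − s ≥ 2, s − p ≥ -1, p − t ≥ -1.
Adding all 5 inequalities: the left sides telescope to 0, and the right sides sum to 3 + (-1) + 2 + (-1) + (-1) = 2. So 0 ≥ 2, which is false.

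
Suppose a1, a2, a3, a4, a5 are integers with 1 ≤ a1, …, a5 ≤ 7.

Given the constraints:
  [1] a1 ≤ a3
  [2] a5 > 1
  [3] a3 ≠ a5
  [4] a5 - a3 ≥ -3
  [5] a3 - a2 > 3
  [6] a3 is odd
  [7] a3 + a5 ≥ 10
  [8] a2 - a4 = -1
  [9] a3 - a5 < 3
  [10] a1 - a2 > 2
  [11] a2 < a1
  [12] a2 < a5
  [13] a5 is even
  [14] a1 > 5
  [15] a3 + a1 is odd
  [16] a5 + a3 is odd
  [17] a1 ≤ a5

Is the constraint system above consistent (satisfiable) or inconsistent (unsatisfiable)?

The assignment a1 = 6, a2 = 1, a3 = 7, a4 = 2, a5 = 6 works:
  constraint 4 holds since a5 - a3 = -1.
  constraint 5 holds since a3 - a2 = 6.
  constraint 7 holds since a3 + a5 = 13.
The rest check out directly.

Satisfiable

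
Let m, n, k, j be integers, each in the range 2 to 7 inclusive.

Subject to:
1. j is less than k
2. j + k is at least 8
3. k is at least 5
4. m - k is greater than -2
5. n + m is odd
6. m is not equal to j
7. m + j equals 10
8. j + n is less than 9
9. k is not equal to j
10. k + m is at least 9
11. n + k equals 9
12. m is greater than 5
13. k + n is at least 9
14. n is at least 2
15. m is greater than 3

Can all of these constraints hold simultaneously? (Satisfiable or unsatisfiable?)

Satisfiable

The assignment m = 6, n = 3, k = 6, j = 4 works:
  constraint 2 holds since j + k = 10.
  constraint 4 holds since m - k = 0.
The rest check out directly.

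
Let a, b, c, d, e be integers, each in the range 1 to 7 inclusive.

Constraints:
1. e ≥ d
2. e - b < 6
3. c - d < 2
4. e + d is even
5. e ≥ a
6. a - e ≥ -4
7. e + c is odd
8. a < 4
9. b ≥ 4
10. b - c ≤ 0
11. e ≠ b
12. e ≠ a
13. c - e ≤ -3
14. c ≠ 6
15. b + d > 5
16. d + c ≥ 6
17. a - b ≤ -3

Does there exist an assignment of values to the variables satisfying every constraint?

Constraints 6, 10, 13, and 17 give e − c ≥ 3, c − b ≥ 0, b − a ≥ 3, a − e ≥ -4.
Adding all 4 inequalities: the left sides telescope to 0, and the right sides sum to 3 + 0 + 3 + (-4) = 2. So 0 ≥ 2, which is false.

Unsatisfiable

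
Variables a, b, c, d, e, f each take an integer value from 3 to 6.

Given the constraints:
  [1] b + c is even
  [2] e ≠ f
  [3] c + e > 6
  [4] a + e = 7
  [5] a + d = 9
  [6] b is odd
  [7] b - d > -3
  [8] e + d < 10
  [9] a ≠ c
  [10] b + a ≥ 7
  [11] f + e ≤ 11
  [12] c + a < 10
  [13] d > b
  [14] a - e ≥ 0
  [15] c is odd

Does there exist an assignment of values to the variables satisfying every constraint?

Try a = 4, b = 3, c = 5, d = 5, e = 3, f = 5.
Check constraint 3: c + e = 8; constraint 4: a + e = 7. The remaining constraints are straightforward to verify.

Satisfiable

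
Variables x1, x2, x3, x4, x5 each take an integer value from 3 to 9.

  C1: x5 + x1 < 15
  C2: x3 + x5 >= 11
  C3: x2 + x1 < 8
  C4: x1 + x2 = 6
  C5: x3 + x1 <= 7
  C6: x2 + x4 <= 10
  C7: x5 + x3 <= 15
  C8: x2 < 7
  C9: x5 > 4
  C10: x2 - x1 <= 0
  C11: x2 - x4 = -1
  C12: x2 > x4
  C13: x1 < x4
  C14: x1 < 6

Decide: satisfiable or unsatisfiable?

Constraints 10, 12, and 13 give x1 < x4, x4 < x2, x2 ≤ x1. Chaining: x1 < x4 < x2 ≤ x1, which forces x1 < x1 — impossible.

Unsatisfiable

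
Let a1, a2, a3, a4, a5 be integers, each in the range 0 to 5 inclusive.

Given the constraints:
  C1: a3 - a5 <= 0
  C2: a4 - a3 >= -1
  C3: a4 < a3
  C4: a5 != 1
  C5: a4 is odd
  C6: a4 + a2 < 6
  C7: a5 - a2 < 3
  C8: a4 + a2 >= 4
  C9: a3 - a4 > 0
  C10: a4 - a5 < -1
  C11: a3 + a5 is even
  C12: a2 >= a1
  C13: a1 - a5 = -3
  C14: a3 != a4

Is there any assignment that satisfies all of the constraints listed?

Satisfiable

The assignment a1 = 1, a2 = 4, a3 = 2, a4 = 1, a5 = 4 works:
  constraint 1 holds since a3 - a5 = -2.
  constraint 2 holds since a4 - a3 = -1.
The rest check out directly.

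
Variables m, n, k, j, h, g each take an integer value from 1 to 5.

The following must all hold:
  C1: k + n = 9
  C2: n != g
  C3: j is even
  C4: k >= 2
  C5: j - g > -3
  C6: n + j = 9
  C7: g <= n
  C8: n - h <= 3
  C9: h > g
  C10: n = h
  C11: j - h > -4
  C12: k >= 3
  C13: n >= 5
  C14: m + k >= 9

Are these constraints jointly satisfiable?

Satisfiable

Setting (m, n, k, j, h, g) = (5, 5, 4, 4, 5, 4) satisfies everything: constraint 1: k + n = 9; constraint 5: j - g = 0, and the others follow.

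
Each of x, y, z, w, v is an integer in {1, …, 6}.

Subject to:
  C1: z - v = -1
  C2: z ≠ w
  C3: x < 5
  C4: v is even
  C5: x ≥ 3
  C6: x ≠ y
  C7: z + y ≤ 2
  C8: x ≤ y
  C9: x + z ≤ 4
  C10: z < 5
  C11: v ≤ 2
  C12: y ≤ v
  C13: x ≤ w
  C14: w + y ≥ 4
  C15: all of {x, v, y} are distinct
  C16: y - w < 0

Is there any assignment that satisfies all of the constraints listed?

From constraints 5 and 8: y ≥ x and x ≥ 3, so y ≥ 3. From constraints 11 and 12: y ≤ v and v ≤ 2, so y ≤ 2. But 2 < 3, so no value of y works.

Unsatisfiable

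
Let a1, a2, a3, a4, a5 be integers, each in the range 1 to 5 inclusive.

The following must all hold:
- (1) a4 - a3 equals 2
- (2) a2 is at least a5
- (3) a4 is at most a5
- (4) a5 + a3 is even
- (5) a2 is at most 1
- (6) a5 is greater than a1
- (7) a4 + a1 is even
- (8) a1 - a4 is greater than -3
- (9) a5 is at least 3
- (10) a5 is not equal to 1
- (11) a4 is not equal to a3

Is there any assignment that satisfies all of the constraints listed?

Unsatisfiable

From constraint 9: a5 ≥ 3. From constraints 2 and 5: a5 ≤ a2 and a2 ≤ 1, so a5 ≤ 1. But 1 < 3, so no value of a5 works.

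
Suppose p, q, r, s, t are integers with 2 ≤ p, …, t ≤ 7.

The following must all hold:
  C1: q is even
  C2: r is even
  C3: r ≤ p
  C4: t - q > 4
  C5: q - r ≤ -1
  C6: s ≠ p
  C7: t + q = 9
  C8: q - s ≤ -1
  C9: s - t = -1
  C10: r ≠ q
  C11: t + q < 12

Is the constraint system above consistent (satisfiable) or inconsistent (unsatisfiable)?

The assignment p = 4, q = 2, r = 4, s = 6, t = 7 works:
  constraint 4 holds since t - q = 5.
  constraint 5 holds since q - r = -2.
The rest check out directly.

Satisfiable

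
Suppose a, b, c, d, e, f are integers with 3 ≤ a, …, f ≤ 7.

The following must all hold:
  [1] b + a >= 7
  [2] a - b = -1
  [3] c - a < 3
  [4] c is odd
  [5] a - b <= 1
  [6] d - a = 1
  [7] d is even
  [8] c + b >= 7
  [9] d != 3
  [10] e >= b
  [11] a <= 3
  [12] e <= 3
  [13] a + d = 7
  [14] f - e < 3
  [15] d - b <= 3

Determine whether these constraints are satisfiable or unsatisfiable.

From constraints 10 and 12: b ≤ e ≤ 3. From constraint 11: a ≤ 3. Hence b + a ≤ 6. But constraint 1 requires b + a ≥ 7, and 7 > 6. Contradiction.

Unsatisfiable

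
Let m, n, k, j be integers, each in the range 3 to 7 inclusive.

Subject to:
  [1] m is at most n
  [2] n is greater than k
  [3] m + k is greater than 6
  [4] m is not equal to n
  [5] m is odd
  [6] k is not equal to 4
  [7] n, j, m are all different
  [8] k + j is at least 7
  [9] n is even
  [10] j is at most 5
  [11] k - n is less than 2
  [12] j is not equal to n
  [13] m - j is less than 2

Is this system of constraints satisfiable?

Take m = 3, n = 6, k = 5, j = 4. Then constraint 3: m + k = 8; constraint 8: k + j = 9; constraint 11: k - n = -1, and every other listed constraint is also met.

Satisfiable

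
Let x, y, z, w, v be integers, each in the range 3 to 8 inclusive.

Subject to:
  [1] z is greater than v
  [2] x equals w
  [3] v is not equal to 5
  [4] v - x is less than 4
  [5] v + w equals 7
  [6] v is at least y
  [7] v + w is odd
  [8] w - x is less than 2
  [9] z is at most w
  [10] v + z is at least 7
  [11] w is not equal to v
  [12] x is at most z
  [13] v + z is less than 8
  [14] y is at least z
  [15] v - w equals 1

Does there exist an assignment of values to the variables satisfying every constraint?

Unsatisfiable

Constraints 1, 6, and 14 give v < z, z ≤ y, y ≤ v. Chaining: v < z ≤ y ≤ v, which forces v < v — impossible.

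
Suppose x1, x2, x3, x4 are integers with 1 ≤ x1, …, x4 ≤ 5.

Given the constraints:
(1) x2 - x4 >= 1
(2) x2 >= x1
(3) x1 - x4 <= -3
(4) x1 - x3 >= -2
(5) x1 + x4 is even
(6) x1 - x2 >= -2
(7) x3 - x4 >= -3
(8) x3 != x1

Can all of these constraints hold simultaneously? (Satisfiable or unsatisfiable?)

Constraints 1, 3, and 6 give x4 − x1 ≥ 3, x1 − x2 ≥ -2, x2 − x4 ≥ 1.
Adding all 3 inequalities: the left sides telescope to 0, and the right sides sum to 3 + (-2) + 1 = 2. So 0 ≥ 2, which is false.

Unsatisfiable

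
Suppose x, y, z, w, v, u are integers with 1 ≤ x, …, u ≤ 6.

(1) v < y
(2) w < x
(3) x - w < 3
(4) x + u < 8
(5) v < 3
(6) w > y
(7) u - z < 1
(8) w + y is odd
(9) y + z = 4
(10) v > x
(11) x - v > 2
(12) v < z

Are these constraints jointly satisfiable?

Constraints 1, 2, 6, and 10 give x < v, v < y, y < w, w < x. Chaining: x < v < y < w < x, which forces x < x — impossible.

Unsatisfiable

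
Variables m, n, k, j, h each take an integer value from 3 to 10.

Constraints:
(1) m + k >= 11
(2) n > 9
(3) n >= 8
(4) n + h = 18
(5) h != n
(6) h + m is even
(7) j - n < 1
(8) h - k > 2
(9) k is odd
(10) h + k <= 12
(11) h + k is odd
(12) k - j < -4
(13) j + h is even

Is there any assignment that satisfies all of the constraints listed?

Satisfiable

Take m = 10, n = 10, k = 3, j = 8, h = 8. Then constraint 1: m + k = 13; constraint 4: n + h = 18, and every other listed constraint is also met.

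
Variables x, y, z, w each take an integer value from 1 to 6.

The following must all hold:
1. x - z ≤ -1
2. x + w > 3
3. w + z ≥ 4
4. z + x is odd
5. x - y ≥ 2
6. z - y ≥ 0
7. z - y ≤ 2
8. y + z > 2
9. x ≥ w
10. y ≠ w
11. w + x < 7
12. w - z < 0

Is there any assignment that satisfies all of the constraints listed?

Unsatisfiable

Constraints 1, 5, and 7 give z − x ≥ 1, x − y ≥ 2, y − z ≥ -2.
Adding all 3 inequalities: the left sides telescope to 0, and the right sides sum to 1 + 2 + (-2) = 1. So 0 ≥ 1, which is false.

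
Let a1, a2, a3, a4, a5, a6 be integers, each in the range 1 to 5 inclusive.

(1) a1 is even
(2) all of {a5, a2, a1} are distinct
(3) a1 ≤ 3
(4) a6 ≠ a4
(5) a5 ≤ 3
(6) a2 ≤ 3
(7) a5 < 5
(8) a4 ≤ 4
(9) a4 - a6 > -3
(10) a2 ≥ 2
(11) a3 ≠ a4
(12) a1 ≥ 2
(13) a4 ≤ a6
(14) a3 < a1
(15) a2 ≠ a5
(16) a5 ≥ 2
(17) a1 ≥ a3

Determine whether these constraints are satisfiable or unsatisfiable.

Constraints 3, 5, 6, 10, 12, and 16 confine each of a5, a2, a1 to the 2 values {2, 3}.
Constraint 2 requires all 3 of them to be distinct, but only 2 values are available — impossible by the pigeonhole principle.

Unsatisfiable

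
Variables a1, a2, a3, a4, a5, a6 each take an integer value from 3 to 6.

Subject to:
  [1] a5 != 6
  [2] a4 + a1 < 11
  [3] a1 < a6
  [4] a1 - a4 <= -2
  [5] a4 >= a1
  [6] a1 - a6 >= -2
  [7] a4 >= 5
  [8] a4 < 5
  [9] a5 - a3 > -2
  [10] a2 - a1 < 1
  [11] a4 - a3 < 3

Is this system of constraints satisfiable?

From constraint 7: a4 ≥ 5. From constraint 8: a4 ≤ 4. But 4 < 5, so no value of a4 works.

Unsatisfiable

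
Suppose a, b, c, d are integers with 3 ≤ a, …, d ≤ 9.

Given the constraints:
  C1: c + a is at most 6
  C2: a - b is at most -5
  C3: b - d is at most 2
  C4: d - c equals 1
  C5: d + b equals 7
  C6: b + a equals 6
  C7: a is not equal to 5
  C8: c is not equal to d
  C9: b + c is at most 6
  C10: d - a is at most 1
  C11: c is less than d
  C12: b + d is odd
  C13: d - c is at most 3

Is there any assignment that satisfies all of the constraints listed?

Unsatisfiable

Constraints 2, 3, and 10 give d − b ≥ -2, b − a ≥ 5, a − d ≥ -1.
Adding all 3 inequalities: the left sides telescope to 0, and the right sides sum to (-2) + 5 + (-1) = 2. So 0 ≥ 2, which is false.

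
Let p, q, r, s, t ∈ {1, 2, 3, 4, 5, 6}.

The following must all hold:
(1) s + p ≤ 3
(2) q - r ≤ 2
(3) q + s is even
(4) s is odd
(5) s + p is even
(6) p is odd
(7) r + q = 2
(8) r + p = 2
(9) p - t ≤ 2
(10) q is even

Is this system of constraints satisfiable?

Constraint 10 makes q even and constraint 4 makes s odd, so q + s must be odd. Constraint 3 says q + s is even — contradiction.

Unsatisfiable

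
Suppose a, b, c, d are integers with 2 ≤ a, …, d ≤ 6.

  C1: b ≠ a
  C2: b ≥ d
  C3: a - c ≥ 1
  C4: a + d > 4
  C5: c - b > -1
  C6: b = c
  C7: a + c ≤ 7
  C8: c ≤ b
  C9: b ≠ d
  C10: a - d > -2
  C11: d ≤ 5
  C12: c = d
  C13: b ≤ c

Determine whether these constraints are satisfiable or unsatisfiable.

From constraints 6 and 12, b = c = d, so b = d. But constraint 9 says b ≠ d. Contradiction.

Unsatisfiable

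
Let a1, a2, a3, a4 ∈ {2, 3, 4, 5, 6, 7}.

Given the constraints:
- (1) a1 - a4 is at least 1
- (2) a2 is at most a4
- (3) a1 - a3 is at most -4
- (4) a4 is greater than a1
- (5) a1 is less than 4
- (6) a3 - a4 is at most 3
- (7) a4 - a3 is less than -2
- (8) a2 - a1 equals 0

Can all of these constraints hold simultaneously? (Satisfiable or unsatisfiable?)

Unsatisfiable

Constraints 1, 3, and 6 give a3 − a1 ≥ 4, a1 − a4 ≥ 1, a4 − a3 ≥ -3.
Adding all 3 inequalities: the left sides telescope to 0, and the right sides sum to 4 + 1 + (-3) = 2. So 0 ≥ 2, which is false.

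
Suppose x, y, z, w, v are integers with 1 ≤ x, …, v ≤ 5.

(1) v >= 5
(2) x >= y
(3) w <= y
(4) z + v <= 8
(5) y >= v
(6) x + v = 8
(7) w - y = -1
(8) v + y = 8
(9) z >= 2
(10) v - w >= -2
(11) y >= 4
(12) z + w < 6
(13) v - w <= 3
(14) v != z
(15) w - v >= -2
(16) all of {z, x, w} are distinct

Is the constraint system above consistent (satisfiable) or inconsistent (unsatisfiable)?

From constraints 2 and 11: x ≥ y ≥ 4. From constraint 1: v ≥ 5. Hence x + v ≥ 9. But constraint 6 requires x + v = 8, and 8 < 9. Contradiction.

Unsatisfiable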